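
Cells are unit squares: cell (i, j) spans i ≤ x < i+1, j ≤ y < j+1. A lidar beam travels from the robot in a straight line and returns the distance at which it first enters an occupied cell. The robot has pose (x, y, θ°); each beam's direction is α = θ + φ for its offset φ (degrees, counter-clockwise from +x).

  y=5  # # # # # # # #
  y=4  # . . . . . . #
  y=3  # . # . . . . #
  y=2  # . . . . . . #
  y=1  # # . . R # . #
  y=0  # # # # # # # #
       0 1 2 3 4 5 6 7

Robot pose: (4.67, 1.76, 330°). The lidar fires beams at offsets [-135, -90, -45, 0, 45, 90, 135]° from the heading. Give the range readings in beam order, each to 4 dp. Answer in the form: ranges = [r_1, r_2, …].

ranges = [2.7642, 0.8776, 0.7868, 0.3811, 0.3416, 3.7412, 3.3543]

beam 1: φ=-135°, α=195°
  d=(-0.9659,-0.2588)  start (4,1)  tX=0.6936 tY=2.9364  stride 1/|dx|=1.0353 1/|dy|=3.8637
    cross x-line → (3,1), t=0.6936
    cross x-line → (2,1), t=1.7289
    cross x-line → (1,1), t=2.7642 (wall)
  → r_1 = 2.7642
beam 2: φ=-90°, α=240°
  d=(-0.5000,-0.8660)  start (4,1)  tX=1.3400 tY=0.8776  stride 1/|dx|=2.0000 1/|dy|=1.1547
    cross y-line → (4,0), t=0.8776 (wall)
  → r_2 = 0.8776
beam 3: φ=-45°, α=285°
  d=(0.2588,-0.9659)  start (4,1)  tX=1.2750 tY=0.7868  stride 1/|dx|=3.8637 1/|dy|=1.0353
    cross y-line → (4,0), t=0.7868 (wall)
  → r_3 = 0.7868
beam 4: φ=0°, α=330°
  d=(0.8660,-0.5000)  start (4,1)  tX=0.3811 tY=1.5200  stride 1/|dx|=1.1547 1/|dy|=2.0000
    cross x-line → (5,1), t=0.3811 (wall)
  → r_4 = 0.3811
beam 5: φ=45°, α=15°
  d=(0.9659,0.2588)  start (4,1)  tX=0.3416 tY=0.9273  stride 1/|dx|=1.0353 1/|dy|=3.8637
    cross x-line → (5,1), t=0.3416 (wall)
  → r_5 = 0.3416
beam 6: φ=90°, α=60°
  d=(0.5000,0.8660)  start (4,1)  tX=0.6600 tY=0.2771  stride 1/|dx|=2.0000 1/|dy|=1.1547
    cross y-line → (4,2), t=0.2771
    cross x-line → (5,2), t=0.6600
    cross y-line → (5,3), t=1.4318
    cross y-line → (5,4), t=2.5865
    cross x-line → (6,4), t=2.6600
    cross y-line → (6,5), t=3.7412 (wall)
  → r_6 = 3.7412
beam 7: φ=135°, α=105°
  d=(-0.2588,0.9659)  start (4,1)  tX=2.5887 tY=0.2485  stride 1/|dx|=3.8637 1/|dy|=1.0353
    cross y-line → (4,2), t=0.2485
    cross y-line → (4,3), t=1.2837
    cross y-line → (4,4), t=2.3190
    cross x-line → (3,4), t=2.5887
    cross y-line → (3,5), t=3.3543 (wall)
  → r_7 = 3.3543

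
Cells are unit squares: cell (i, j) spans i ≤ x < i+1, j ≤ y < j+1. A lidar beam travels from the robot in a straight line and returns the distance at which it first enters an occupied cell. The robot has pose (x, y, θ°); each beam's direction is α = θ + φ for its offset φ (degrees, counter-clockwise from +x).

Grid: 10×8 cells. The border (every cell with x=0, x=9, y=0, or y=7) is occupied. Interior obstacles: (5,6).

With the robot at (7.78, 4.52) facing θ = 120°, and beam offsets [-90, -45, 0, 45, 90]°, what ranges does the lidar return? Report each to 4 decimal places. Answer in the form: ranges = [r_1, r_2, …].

ranges = [1.4087, 2.5675, 2.8637, 7.0192, 7.0400]

beam 1: φ=-90°, α=30°
  dir = (cos 30°, sin 30°) = (0.8660, 0.5000); from cell (7,4)
  next x-line at t=0.2540, next y-line at t=0.9600; Δt_x=1.1547, Δt_y=2.0000
    x: enter (8,4) at t=0.2540
    y: enter (8,5) at t=0.9600
    x: enter (9,5) at t=1.4087 ← occupied
  → r_1 = 1.4087
beam 2: φ=-45°, α=75°
  dir = (cos 75°, sin 75°) = (0.2588, 0.9659); from cell (7,4)
  next x-line at t=0.8500, next y-line at t=0.4969; Δt_x=3.8637, Δt_y=1.0353
    y: enter (7,5) at t=0.4969
    x: enter (8,5) at t=0.8500
    y: enter (8,6) at t=1.5322
    y: enter (8,7) at t=2.5675 ← occupied
  → r_2 = 2.5675
beam 3: φ=0°, α=120°
  dir = (cos 120°, sin 120°) = (-0.5000, 0.8660); from cell (7,4)
  next x-line at t=1.5600, next y-line at t=0.5543; Δt_x=2.0000, Δt_y=1.1547
    y: enter (7,5) at t=0.5543
    x: enter (6,5) at t=1.5600
    y: enter (6,6) at t=1.7090
    y: enter (6,7) at t=2.8637 ← occupied
  → r_3 = 2.8637
beam 4: φ=45°, α=165°
  dir = (cos 165°, sin 165°) = (-0.9659, 0.2588); from cell (7,4)
  next x-line at t=0.8075, next y-line at t=1.8546; Δt_x=1.0353, Δt_y=3.8637
    x: enter (6,4) at t=0.8075
    x: enter (5,4) at t=1.8428
    y: enter (5,5) at t=1.8546
    x: enter (4,5) at t=2.8781
    x: enter (3,5) at t=3.9133
    x: enter (2,5) at t=4.9486
    y: enter (2,6) at t=5.7183
    x: enter (1,6) at t=5.9839
    x: enter (0,6) at t=7.0192 ← occupied
  → r_4 = 7.0192
beam 5: φ=90°, α=210°
  dir = (cos 210°, sin 210°) = (-0.8660, -0.5000); from cell (7,4)
  next x-line at t=0.9007, next y-line at t=1.0400; Δt_x=1.1547, Δt_y=2.0000
    x: enter (6,4) at t=0.9007
    y: enter (6,3) at t=1.0400
    x: enter (5,3) at t=2.0554
    y: enter (5,2) at t=3.0400
    x: enter (4,2) at t=3.2101
    x: enter (3,2) at t=4.3648
    y: enter (3,1) at t=5.0400
    x: enter (2,1) at t=5.5195
    x: enter (1,1) at t=6.6742
    y: enter (1,0) at t=7.0400 ← occupied
  → r_5 = 7.0400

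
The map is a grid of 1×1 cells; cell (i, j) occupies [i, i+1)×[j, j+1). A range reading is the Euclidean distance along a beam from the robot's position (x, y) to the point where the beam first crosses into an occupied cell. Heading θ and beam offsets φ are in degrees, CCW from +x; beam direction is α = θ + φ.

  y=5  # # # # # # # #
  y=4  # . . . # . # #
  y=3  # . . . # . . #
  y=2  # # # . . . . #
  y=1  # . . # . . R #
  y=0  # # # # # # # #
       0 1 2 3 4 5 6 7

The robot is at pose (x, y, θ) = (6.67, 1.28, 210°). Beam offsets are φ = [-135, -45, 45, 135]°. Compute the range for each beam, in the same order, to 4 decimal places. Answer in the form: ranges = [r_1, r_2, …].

ranges = [1.2750, 2.7642, 0.2899, 0.3416]

beam 1: φ=-135°, α=75°
  cosα=0.2588 sinα=0.9659 | (6,1) | tMaxX 1.2750 tMaxY 0.7454 | tΔX 3.8637 tΔY 1.0353
    t=0.7454 [y] (6,2)
    t=1.2750 [x] (7,2) — stop
  → r_1 = 1.2750
beam 2: φ=-45°, α=165°
  cosα=-0.9659 sinα=0.2588 | (6,1) | tMaxX 0.6936 tMaxY 2.7819 | tΔX 1.0353 tΔY 3.8637
    t=0.6936 [x] (5,1)
    t=1.7289 [x] (4,1)
    t=2.7642 [x] (3,1) — stop
  → r_2 = 2.7642
beam 3: φ=45°, α=255°
  cosα=-0.2588 sinα=-0.9659 | (6,1) | tMaxX 2.5887 tMaxY 0.2899 | tΔX 3.8637 tΔY 1.0353
    t=0.2899 [y] (6,0) — stop
  → r_3 = 0.2899
beam 4: φ=135°, α=345°
  cosα=0.9659 sinα=-0.2588 | (6,1) | tMaxX 0.3416 tMaxY 1.0818 | tΔX 1.0353 tΔY 3.8637
    t=0.3416 [x] (7,1) — stop
  → r_4 = 0.3416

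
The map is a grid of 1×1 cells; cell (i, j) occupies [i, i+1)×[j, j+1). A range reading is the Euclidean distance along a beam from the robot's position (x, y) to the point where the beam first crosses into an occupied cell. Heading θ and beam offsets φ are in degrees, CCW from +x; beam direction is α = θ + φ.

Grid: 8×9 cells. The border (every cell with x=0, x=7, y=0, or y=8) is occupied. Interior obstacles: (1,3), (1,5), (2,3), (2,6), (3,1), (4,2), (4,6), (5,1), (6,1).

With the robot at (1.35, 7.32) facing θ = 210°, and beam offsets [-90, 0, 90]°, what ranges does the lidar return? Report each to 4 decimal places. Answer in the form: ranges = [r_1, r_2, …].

ranges = [0.7000, 0.4041, 1.3000]

beam 1: φ=-90°, α=120°
  direction (-0.5000, 0.8660); cell (1,7); t to first gridline: x 0.7000, y 0.7852 (then +2.0000 / +1.1547)
    (0,7) via x @ 0.7000  # hit
  → r_1 = 0.7000
beam 2: φ=0°, α=210°
  direction (-0.8660, -0.5000); cell (1,7); t to first gridline: x 0.4041, y 0.6400 (then +1.1547 / +2.0000)
    (0,7) via x @ 0.4041  # hit
  → r_2 = 0.4041
beam 3: φ=90°, α=300°
  direction (0.5000, -0.8660); cell (1,7); t to first gridline: x 1.3000, y 0.3695 (then +2.0000 / +1.1547)
    (1,6) via y @ 0.3695
    (2,6) via x @ 1.3000  # hit
  → r_3 = 1.3000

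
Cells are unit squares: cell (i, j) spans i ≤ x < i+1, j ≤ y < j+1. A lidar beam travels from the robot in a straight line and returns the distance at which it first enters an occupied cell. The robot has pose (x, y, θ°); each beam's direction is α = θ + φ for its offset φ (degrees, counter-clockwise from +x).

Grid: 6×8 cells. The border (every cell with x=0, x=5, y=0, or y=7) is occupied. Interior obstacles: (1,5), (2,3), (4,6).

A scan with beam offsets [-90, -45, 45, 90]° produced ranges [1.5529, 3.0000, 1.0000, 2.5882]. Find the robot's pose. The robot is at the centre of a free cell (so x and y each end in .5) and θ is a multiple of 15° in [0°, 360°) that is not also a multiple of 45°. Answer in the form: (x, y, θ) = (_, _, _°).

Enumerate (i+0.5, j+0.5, θ) over the 21 free cells and 16 admissible headings. For each, cast all 4 beams and compare to the given ranges.
  (2.5, 6.5, 330°): beam 1 = 1.0000 ≠ 1.5529 ✗
  (2.5, 4.5, 120°): beam 1 = 2.8868 ≠ 1.5529 ✗
  (4.5, 4.5, 60°): beam 1 = 0.5774 ≠ 1.5529 ✗
  (3.5, 6.5, 255°): beam 1 = 1.9319 ≠ 1.5529 ✗
  …
  (3.5, 2.5, 105°): r_1=1.5529, r_2=3.0000, r_3=1.0000, r_4=2.5882 — all match ✓
Only this pose fits every beam.

(x, y, θ) = (3.5, 2.5, 105°)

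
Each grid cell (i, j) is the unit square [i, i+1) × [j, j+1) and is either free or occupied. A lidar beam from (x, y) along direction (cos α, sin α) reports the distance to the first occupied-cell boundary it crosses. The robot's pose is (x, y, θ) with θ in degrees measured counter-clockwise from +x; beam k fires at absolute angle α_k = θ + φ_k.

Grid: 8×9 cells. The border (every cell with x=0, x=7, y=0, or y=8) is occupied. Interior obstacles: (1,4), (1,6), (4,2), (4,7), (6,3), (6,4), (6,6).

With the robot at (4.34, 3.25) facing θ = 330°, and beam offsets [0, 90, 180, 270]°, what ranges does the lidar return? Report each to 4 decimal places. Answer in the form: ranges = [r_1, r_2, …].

ranges = [0.5000, 3.3200, 2.7020, 0.2887]

beam 1: φ=0°, α=330°
  direction (0.8660, -0.5000); cell (4,3); t to first gridline: x 0.7621, y 0.5000 (then +1.1547 / +2.0000)
    (4,2) via y @ 0.5000  # hit
  → r_1 = 0.5000
beam 2: φ=90°, α=60°
  direction (0.5000, 0.8660); cell (4,3); t to first gridline: x 1.3200, y 0.8660 (then +2.0000 / +1.1547)
    (4,4) via y @ 0.8660
    (5,4) via x @ 1.3200
    (5,5) via y @ 2.0207
    (5,6) via y @ 3.1754
    (6,6) via x @ 3.3200  # hit
  → r_2 = 3.3200
beam 3: φ=180°, α=150°
  direction (-0.8660, 0.5000); cell (4,3); t to first gridline: x 0.3926, y 1.5000 (then +1.1547 / +2.0000)
    (3,3) via x @ 0.3926
    (3,4) via y @ 1.5000
    (2,4) via x @ 1.5473
    (1,4) via x @ 2.7020  # hit
  → r_3 = 2.7020
beam 4: φ=270°, α=240°
  direction (-0.5000, -0.8660); cell (4,3); t to first gridline: x 0.6800, y 0.2887 (then +2.0000 / +1.1547)
    (4,2) via y @ 0.2887  # hit
  → r_4 = 0.2887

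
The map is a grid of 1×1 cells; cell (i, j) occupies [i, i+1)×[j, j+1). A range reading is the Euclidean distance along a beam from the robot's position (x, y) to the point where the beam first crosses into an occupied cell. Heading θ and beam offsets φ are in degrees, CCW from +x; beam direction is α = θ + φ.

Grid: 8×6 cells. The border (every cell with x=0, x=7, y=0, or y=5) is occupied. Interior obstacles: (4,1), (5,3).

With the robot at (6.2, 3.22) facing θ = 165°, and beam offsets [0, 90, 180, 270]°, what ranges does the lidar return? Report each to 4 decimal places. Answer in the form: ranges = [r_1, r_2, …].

ranges = [0.2071, 2.2983, 0.8282, 1.8428]

beam 1: φ=0°, α=165°
  d=(-0.9659,0.2588)  start (6,3)  tX=0.2071 tY=3.0137  stride 1/|dx|=1.0353 1/|dy|=3.8637
    cross x-line → (5,3), t=0.2071 (wall)
  → r_1 = 0.2071
beam 2: φ=90°, α=255°
  d=(-0.2588,-0.9659)  start (6,3)  tX=0.7727 tY=0.2278  stride 1/|dx|=3.8637 1/|dy|=1.0353
    cross y-line → (6,2), t=0.2278
    cross x-line → (5,2), t=0.7727
    cross y-line → (5,1), t=1.2630
    cross y-line → (5,0), t=2.2983 (wall)
  → r_2 = 2.2983
beam 3: φ=180°, α=345°
  d=(0.9659,-0.2588)  start (6,3)  tX=0.8282 tY=0.8500  stride 1/|dx|=1.0353 1/|dy|=3.8637
    cross x-line → (7,3), t=0.8282 (wall)
  → r_3 = 0.8282
beam 4: φ=270°, α=75°
  d=(0.2588,0.9659)  start (6,3)  tX=3.0910 tY=0.8075  stride 1/|dx|=3.8637 1/|dy|=1.0353
    cross y-line → (6,4), t=0.8075
    cross y-line → (6,5), t=1.8428 (wall)
  → r_4 = 1.8428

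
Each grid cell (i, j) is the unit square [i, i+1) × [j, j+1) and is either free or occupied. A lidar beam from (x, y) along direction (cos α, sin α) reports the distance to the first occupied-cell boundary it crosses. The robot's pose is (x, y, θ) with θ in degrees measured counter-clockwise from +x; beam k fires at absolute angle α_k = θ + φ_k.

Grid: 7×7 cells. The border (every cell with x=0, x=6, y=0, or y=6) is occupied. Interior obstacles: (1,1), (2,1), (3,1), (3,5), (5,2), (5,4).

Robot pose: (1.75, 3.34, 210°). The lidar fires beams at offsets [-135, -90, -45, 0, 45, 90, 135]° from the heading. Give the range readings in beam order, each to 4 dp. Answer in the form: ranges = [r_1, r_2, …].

ranges = [2.7538, 1.5000, 0.7765, 0.8660, 1.3873, 1.5473, 3.3646]

beam 1: φ=-135°, α=75°
  cosα=0.2588 sinα=0.9659 | (1,3) | tMaxX 0.9659 tMaxY 0.6833 | tΔX 3.8637 tΔY 1.0353
    t=0.6833 [y] (1,4)
    t=0.9659 [x] (2,4)
    t=1.7186 [y] (2,5)
    t=2.7538 [y] (2,6) — stop
  → r_1 = 2.7538
beam 2: φ=-90°, α=120°
  cosα=-0.5000 sinα=0.8660 | (1,3) | tMaxX 1.5000 tMaxY 0.7621 | tΔX 2.0000 tΔY 1.1547
    t=0.7621 [y] (1,4)
    t=1.5000 [x] (0,4) — stop
  → r_2 = 1.5000
beam 3: φ=-45°, α=165°
  cosα=-0.9659 sinα=0.2588 | (1,3) | tMaxX 0.7765 tMaxY 2.5500 | tΔX 1.0353 tΔY 3.8637
    t=0.7765 [x] (0,3) — stop
  → r_3 = 0.7765
beam 4: φ=0°, α=210°
  cosα=-0.8660 sinα=-0.5000 | (1,3) | tMaxX 0.8660 tMaxY 0.6800 | tΔX 1.1547 tΔY 2.0000
    t=0.6800 [y] (1,2)
    t=0.8660 [x] (0,2) — stop
  → r_4 = 0.8660
beam 5: φ=45°, α=255°
  cosα=-0.2588 sinα=-0.9659 | (1,3) | tMaxX 2.8978 tMaxY 0.3520 | tΔX 3.8637 tΔY 1.0353
    t=0.3520 [y] (1,2)
    t=1.3873 [y] (1,1) — stop
  → r_5 = 1.3873
beam 6: φ=90°, α=300°
  cosα=0.5000 sinα=-0.8660 | (1,3) | tMaxX 0.5000 tMaxY 0.3926 | tΔX 2.0000 tΔY 1.1547
    t=0.3926 [y] (1,2)
    t=0.5000 [x] (2,2)
    t=1.5473 [y] (2,1) — stop
  → r_6 = 1.5473
beam 7: φ=135°, α=345°
  cosα=0.9659 sinα=-0.2588 | (1,3) | tMaxX 0.2588 tMaxY 1.3137 | tΔX 1.0353 tΔY 3.8637
    t=0.2588 [x] (2,3)
    t=1.2941 [x] (3,3)
    t=1.3137 [y] (3,2)
    t=2.3294 [x] (4,2)
    t=3.3646 [x] (5,2) — stop
  → r_7 = 3.3646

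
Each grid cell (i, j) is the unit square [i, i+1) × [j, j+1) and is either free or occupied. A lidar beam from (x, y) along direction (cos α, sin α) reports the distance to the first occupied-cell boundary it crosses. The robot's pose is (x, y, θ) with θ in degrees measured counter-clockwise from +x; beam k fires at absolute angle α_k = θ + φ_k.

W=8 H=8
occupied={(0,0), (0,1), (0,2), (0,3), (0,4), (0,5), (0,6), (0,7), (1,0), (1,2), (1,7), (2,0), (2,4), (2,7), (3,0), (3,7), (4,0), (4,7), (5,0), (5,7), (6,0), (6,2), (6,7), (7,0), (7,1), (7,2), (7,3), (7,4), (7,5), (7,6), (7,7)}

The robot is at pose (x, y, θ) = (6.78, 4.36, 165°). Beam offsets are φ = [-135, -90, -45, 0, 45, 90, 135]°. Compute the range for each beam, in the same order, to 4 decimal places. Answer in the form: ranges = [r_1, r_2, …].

ranges = [0.2540, 0.8500, 3.0484, 5.9839, 6.6742, 1.4080, 0.4400]

beam 1: φ=-135°, α=30°
  direction (0.8660, 0.5000); cell (6,4); t to first gridline: x 0.2540, y 1.2800 (then +1.1547 / +2.0000)
    (7,4) via x @ 0.2540  # hit
  → r_1 = 0.2540
beam 2: φ=-90°, α=75°
  direction (0.2588, 0.9659); cell (6,4); t to first gridline: x 0.8500, y 0.6626 (then +3.8637 / +1.0353)
    (6,5) via y @ 0.6626
    (7,5) via x @ 0.8500  # hit
  → r_2 = 0.8500
beam 3: φ=-45°, α=120°
  direction (-0.5000, 0.8660); cell (6,4); t to first gridline: x 1.5600, y 0.7390 (then +2.0000 / +1.1547)
    (6,5) via y @ 0.7390
    (5,5) via x @ 1.5600
    (5,6) via y @ 1.8937
    (5,7) via y @ 3.0484  # hit
  → r_3 = 3.0484
beam 4: φ=0°, α=165°
  direction (-0.9659, 0.2588); cell (6,4); t to first gridline: x 0.8075, y 2.4728 (then +1.0353 / +3.8637)
    (5,4) via x @ 0.8075
    (4,4) via x @ 1.8428
    (4,5) via y @ 2.4728
    (3,5) via x @ 2.8781
    (2,5) via x @ 3.9133
    (1,5) via x @ 4.9486
    (0,5) via x @ 5.9839  # hit
  → r_4 = 5.9839
beam 5: φ=45°, α=210°
  direction (-0.8660, -0.5000); cell (6,4); t to first gridline: x 0.9007, y 0.7200 (then +1.1547 / +2.0000)
    (6,3) via y @ 0.7200
    (5,3) via x @ 0.9007
    (4,3) via x @ 2.0554
    (4,2) via y @ 2.7200
    (3,2) via x @ 3.2101
    (2,2) via x @ 4.3648
    (2,1) via y @ 4.7200
    (1,1) via x @ 5.5195
    (0,1) via x @ 6.6742  # hit
  → r_5 = 6.6742
beam 6: φ=90°, α=255°
  direction (-0.2588, -0.9659); cell (6,4); t to first gridline: x 3.0137, y 0.3727 (then +3.8637 / +1.0353)
    (6,3) via y @ 0.3727
    (6,2) via y @ 1.4080  # hit
  → r_6 = 1.4080
beam 7: φ=135°, α=300°
  direction (0.5000, -0.8660); cell (6,4); t to first gridline: x 0.4400, y 0.4157 (then +2.0000 / +1.1547)
    (6,3) via y @ 0.4157
    (7,3) via x @ 0.4400  # hit
  → r_7 = 0.4400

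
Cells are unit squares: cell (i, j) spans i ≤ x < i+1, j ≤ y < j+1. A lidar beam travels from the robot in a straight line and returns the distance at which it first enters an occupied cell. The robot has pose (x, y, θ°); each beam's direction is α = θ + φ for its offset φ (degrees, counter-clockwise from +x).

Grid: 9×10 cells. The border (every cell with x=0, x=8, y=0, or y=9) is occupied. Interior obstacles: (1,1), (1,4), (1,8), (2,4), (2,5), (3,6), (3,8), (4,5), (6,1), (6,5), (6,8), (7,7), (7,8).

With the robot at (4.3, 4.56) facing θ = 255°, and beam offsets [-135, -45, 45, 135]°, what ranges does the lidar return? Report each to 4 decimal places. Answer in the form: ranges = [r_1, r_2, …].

ranges = [0.5081, 3.8105, 3.4000, 1.9630]

beam 1: φ=-135°, α=120°
  cosα=-0.5000 sinα=0.8660 | (4,4) | tMaxX 0.6000 tMaxY 0.5081 | tΔX 2.0000 tΔY 1.1547
    t=0.5081 [y] (4,5) — stop
  → r_1 = 0.5081
beam 2: φ=-45°, α=210°
  cosα=-0.8660 sinα=-0.5000 | (4,4) | tMaxX 0.3464 tMaxY 1.1200 | tΔX 1.1547 tΔY 2.0000
    t=0.3464 [x] (3,4)
    t=1.1200 [y] (3,3)
    t=1.5011 [x] (2,3)
    t=2.6558 [x] (1,3)
    t=3.1200 [y] (1,2)
    t=3.8105 [x] (0,2) — stop
  → r_2 = 3.8105
beam 3: φ=45°, α=300°
  cosα=0.5000 sinα=-0.8660 | (4,4) | tMaxX 1.4000 tMaxY 0.6466 | tΔX 2.0000 tΔY 1.1547
    t=0.6466 [y] (4,3)
    t=1.4000 [x] (5,3)
    t=1.8013 [y] (5,2)
    t=2.9560 [y] (5,1)
    t=3.4000 [x] (6,1) — stop
  → r_3 = 3.4000
beam 4: φ=135°, α=30°
  cosα=0.8660 sinα=0.5000 | (4,4) | tMaxX 0.8083 tMaxY 0.8800 | tΔX 1.1547 tΔY 2.0000
    t=0.8083 [x] (5,4)
    t=0.8800 [y] (5,5)
    t=1.9630 [x] (6,5) — stop
  → r_4 = 1.9630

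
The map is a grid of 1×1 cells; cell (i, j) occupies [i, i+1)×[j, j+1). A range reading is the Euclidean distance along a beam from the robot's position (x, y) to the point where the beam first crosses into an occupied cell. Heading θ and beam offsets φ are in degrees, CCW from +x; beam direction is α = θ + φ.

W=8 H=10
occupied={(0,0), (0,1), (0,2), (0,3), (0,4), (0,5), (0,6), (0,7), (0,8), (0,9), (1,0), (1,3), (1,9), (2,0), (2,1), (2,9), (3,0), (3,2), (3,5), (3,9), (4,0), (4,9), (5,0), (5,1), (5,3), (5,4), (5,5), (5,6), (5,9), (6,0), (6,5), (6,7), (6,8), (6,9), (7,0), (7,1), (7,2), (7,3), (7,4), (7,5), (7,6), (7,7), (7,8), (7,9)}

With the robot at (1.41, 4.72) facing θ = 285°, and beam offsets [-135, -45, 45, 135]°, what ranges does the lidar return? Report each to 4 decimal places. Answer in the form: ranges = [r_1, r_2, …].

beam 1: φ=-135°, α=150°
  d=(-0.8660,0.5000)  start (1,4)  tX=0.4734 tY=0.5600  stride 1/|dx|=1.1547 1/|dy|=2.0000
    cross x-line → (0,4), t=0.4734 (wall)
  → r_1 = 0.4734
beam 2: φ=-45°, α=240°
  d=(-0.5000,-0.8660)  start (1,4)  tX=0.8200 tY=0.8314  stride 1/|dx|=2.0000 1/|dy|=1.1547
    cross x-line → (0,4), t=0.8200 (wall)
  → r_2 = 0.8200
beam 3: φ=45°, α=330°
  d=(0.8660,-0.5000)  start (1,4)  tX=0.6813 tY=1.4400  stride 1/|dx|=1.1547 1/|dy|=2.0000
    cross x-line → (2,4), t=0.6813
    cross y-line → (2,3), t=1.4400
    cross x-line → (3,3), t=1.8360
    cross x-line → (4,3), t=2.9907
    cross y-line → (4,2), t=3.4400
    cross x-line → (5,2), t=4.1454
    cross x-line → (6,2), t=5.3001
    cross y-line → (6,1), t=5.4400
    cross x-line → (7,1), t=6.4548 (wall)
  → r_3 = 6.4548
beam 4: φ=135°, α=60°
  d=(0.5000,0.8660)  start (1,4)  tX=1.1800 tY=0.3233  stride 1/|dx|=2.0000 1/|dy|=1.1547
    cross y-line → (1,5), t=0.3233
    cross x-line → (2,5), t=1.1800
    cross y-line → (2,6), t=1.4780
    cross y-line → (2,7), t=2.6327
    cross x-line → (3,7), t=3.1800
    cross y-line → (3,8), t=3.7874
    cross y-line → (3,9), t=4.9421 (wall)
  → r_4 = 4.9421

ranges = [0.4734, 0.8200, 6.4548, 4.9421]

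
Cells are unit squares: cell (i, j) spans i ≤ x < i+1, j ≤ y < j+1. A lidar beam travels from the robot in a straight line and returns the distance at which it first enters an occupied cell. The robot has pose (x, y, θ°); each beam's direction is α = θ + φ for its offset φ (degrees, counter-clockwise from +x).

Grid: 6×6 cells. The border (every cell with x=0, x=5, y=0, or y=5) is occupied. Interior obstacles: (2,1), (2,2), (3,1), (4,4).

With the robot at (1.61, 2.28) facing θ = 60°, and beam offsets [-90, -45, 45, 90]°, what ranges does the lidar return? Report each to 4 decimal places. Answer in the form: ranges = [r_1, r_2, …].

beam 1: φ=-90°, α=330°
  cosα=0.8660 sinα=-0.5000 | (1,2) | tMaxX 0.4503 tMaxY 0.5600 | tΔX 1.1547 tΔY 2.0000
    t=0.4503 [x] (2,2) — stop
  → r_1 = 0.4503
beam 2: φ=-45°, α=15°
  cosα=0.9659 sinα=0.2588 | (1,2) | tMaxX 0.4038 tMaxY 2.7819 | tΔX 1.0353 tΔY 3.8637
    t=0.4038 [x] (2,2) — stop
  → r_2 = 0.4038
beam 3: φ=45°, α=105°
  cosα=-0.2588 sinα=0.9659 | (1,2) | tMaxX 2.3569 tMaxY 0.7454 | tΔX 3.8637 tΔY 1.0353
    t=0.7454 [y] (1,3)
    t=1.7807 [y] (1,4)
    t=2.3569 [x] (0,4) — stop
  → r_3 = 2.3569
beam 4: φ=90°, α=150°
  cosα=-0.8660 sinα=0.5000 | (1,2) | tMaxX 0.7044 tMaxY 1.4400 | tΔX 1.1547 tΔY 2.0000
    t=0.7044 [x] (0,2) — stop
  → r_4 = 0.7044

ranges = [0.4503, 0.4038, 2.3569, 0.7044]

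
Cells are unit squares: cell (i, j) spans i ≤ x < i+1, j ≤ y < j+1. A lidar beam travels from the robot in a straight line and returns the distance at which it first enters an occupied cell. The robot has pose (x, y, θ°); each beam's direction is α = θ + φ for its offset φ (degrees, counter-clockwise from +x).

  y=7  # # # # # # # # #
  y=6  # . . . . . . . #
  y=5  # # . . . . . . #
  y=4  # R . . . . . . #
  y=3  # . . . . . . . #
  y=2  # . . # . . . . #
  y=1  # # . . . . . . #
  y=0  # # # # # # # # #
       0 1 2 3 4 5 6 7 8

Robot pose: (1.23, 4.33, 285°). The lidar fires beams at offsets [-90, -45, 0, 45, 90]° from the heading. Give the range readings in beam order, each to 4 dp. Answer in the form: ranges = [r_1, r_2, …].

ranges = [0.2381, 0.4600, 2.4122, 2.6600, 7.0088]

beam 1: φ=-90°, α=195°
  dir = (cos 195°, sin 195°) = (-0.9659, -0.2588); from cell (1,4)
  next x-line at t=0.2381, next y-line at t=1.2750; Δt_x=1.0353, Δt_y=3.8637
    x: enter (0,4) at t=0.2381 ← occupied
  → r_1 = 0.2381
beam 2: φ=-45°, α=240°
  dir = (cos 240°, sin 240°) = (-0.5000, -0.8660); from cell (1,4)
  next x-line at t=0.4600, next y-line at t=0.3811; Δt_x=2.0000, Δt_y=1.1547
    y: enter (1,3) at t=0.3811
    x: enter (0,3) at t=0.4600 ← occupied
  → r_2 = 0.4600
beam 3: φ=0°, α=285°
  dir = (cos 285°, sin 285°) = (0.2588, -0.9659); from cell (1,4)
  next x-line at t=2.9751, next y-line at t=0.3416; Δt_x=3.8637, Δt_y=1.0353
    y: enter (1,3) at t=0.3416
    y: enter (1,2) at t=1.3769
    y: enter (1,1) at t=2.4122 ← occupied
  → r_3 = 2.4122
beam 4: φ=45°, α=330°
  dir = (cos 330°, sin 330°) = (0.8660, -0.5000); from cell (1,4)
  next x-line at t=0.8891, next y-line at t=0.6600; Δt_x=1.1547, Δt_y=2.0000
    y: enter (1,3) at t=0.6600
    x: enter (2,3) at t=0.8891
    x: enter (3,3) at t=2.0438
    y: enter (3,2) at t=2.6600 ← occupied
  → r_4 = 2.6600
beam 5: φ=90°, α=15°
  dir = (cos 15°, sin 15°) = (0.9659, 0.2588); from cell (1,4)
  next x-line at t=0.7972, next y-line at t=2.5887; Δt_x=1.0353, Δt_y=3.8637
    x: enter (2,4) at t=0.7972
    x: enter (3,4) at t=1.8324
    y: enter (3,5) at t=2.5887
    x: enter (4,5) at t=2.8677
    x: enter (5,5) at t=3.9030
    x: enter (6,5) at t=4.9383
    x: enter (7,5) at t=5.9735
    y: enter (7,6) at t=6.4524
    x: enter (8,6) at t=7.0088 ← occupied
  → r_5 = 7.0088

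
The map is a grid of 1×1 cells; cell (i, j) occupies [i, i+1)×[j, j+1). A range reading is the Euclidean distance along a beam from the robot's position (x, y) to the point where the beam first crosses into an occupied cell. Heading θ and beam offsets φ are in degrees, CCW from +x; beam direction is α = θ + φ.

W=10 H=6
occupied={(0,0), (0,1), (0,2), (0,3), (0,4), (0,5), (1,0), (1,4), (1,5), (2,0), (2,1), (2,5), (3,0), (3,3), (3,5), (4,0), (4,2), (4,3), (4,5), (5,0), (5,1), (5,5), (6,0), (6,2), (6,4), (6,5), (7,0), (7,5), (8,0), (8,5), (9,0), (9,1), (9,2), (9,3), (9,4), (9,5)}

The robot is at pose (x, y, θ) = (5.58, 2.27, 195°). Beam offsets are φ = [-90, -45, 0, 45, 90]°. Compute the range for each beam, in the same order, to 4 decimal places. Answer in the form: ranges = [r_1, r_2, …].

ranges = [2.8263, 0.6697, 0.6005, 0.3118, 0.2795]

beam 1: φ=-90°, α=105°
  direction (-0.2588, 0.9659); cell (5,2); t to first gridline: x 2.2409, y 0.7558 (then +3.8637 / +1.0353)
    (5,3) via y @ 0.7558
    (5,4) via y @ 1.7910
    (4,4) via x @ 2.2409
    (4,5) via y @ 2.8263  # hit
  → r_1 = 2.8263
beam 2: φ=-45°, α=150°
  direction (-0.8660, 0.5000); cell (5,2); t to first gridline: x 0.6697, y 1.4600 (then +1.1547 / +2.0000)
    (4,2) via x @ 0.6697  # hit
  → r_2 = 0.6697
beam 3: φ=0°, α=195°
  direction (-0.9659, -0.2588); cell (5,2); t to first gridline: x 0.6005, y 1.0432 (then +1.0353 / +3.8637)
    (4,2) via x @ 0.6005  # hit
  → r_3 = 0.6005
beam 4: φ=45°, α=240°
  direction (-0.5000, -0.8660); cell (5,2); t to first gridline: x 1.1600, y 0.3118 (then +2.0000 / +1.1547)
    (5,1) via y @ 0.3118  # hit
  → r_4 = 0.3118
beam 5: φ=90°, α=285°
  direction (0.2588, -0.9659); cell (5,2); t to first gridline: x 1.6228, y 0.2795 (then +3.8637 / +1.0353)
    (5,1) via y @ 0.2795  # hit
  → r_5 = 0.2795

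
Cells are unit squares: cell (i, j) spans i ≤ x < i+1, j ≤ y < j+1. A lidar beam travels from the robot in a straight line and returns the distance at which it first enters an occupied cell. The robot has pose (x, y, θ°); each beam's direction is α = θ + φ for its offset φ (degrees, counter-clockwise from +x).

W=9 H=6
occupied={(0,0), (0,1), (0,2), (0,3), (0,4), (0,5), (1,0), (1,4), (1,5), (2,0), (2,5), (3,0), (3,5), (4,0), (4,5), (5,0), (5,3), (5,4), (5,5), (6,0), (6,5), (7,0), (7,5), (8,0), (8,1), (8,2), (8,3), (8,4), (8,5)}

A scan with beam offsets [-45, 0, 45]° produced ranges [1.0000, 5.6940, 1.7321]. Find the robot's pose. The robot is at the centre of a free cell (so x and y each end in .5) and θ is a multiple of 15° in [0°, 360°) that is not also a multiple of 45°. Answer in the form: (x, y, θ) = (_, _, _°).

(x, y, θ) = (6.5, 2.5, 195°)

Enumerate (i+0.5, j+0.5, θ) over the 25 free cells and 16 admissible headings. For each, cast all 3 beams and compare to the given ranges.
  (2.5, 3.5, 255°): beam 1 = 1.7321 ≠ 1.0000 ✗
  (2.5, 1.5, 240°): beam 1 = 1.5529 ≠ 1.0000 ✗
  (4.5, 4.5, 15°): beam 1 = 0.5774 ≠ 1.0000 ✗
  (6.5, 2.5, 105°): beam 1 = 2.8868 ≠ 1.0000 ✗
  …
  (6.5, 2.5, 195°): r_1=1.0000, r_2=5.6940, r_3=1.7321 — all match ✓
Only this pose fits every beam.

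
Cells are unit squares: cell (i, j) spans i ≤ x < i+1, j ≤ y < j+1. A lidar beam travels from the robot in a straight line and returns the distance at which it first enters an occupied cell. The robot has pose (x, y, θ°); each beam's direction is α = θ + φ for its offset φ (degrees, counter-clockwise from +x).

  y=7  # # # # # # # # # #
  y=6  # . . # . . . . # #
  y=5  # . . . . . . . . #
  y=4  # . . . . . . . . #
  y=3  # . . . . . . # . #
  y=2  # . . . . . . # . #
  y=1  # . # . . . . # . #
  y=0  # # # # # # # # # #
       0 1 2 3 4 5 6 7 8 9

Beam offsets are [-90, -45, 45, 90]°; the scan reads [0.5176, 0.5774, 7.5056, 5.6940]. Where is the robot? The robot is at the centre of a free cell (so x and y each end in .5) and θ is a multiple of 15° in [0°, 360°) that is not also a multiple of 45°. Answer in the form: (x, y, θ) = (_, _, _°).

(x, y, θ) = (7.5, 6.5, 165°)

Enumerate (i+0.5, j+0.5, θ) over the 42 free cells and 16 admissible headings. For each, cast all 4 beams and compare to the given ranges.
  (8.5, 5.5, 120°): beam 1 = 0.5774 ≠ 0.5176 ✗
  (1.5, 1.5, 300°): beam 1 = 0.5774 ≠ 0.5176 ✗
  (3.5, 3.5, 255°): beam 1 = 2.5882 ≠ 0.5176 ✗
  (3.5, 4.5, 240°): beam 1 = 2.8868 ≠ 0.5176 ✗
  …
  (7.5, 6.5, 165°): r_1=0.5176, r_2=0.5774, r_3=7.5056, r_4=5.6940 — all match ✓
Only this pose fits every beam.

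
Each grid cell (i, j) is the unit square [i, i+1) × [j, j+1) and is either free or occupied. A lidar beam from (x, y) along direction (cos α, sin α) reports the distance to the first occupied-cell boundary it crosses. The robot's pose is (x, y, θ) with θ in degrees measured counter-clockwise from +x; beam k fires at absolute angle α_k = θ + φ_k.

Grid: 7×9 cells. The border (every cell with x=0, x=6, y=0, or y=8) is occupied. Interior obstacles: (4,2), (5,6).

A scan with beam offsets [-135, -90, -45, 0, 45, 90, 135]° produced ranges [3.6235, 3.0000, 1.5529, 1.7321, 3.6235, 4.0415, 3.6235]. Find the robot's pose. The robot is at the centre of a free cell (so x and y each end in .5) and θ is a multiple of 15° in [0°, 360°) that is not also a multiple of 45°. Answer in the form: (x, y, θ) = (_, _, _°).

The pose lattice has 33·16 = 528 candidates. Test each by forward raycasting.
  (4.5, 1.5, 345°): beam 1 = 1.0000 ≠ 3.6235 ✗
  (1.5, 4.5, 210°): beam 2 = 1.0000 ≠ 3.0000 ✗
  (3.5, 4.5, 15°): beam 1 = 4.0415 ≠ 3.6235 ✗
  (3.5, 6.5, 150°): beam 1 = 1.5529 ≠ 3.6235 ✗
  …
  (2.5, 4.5, 210°): r_1=3.6235, r_2=3.0000, r_3=1.5529, r_4=1.7321, r_5=3.6235, r_6=4.0415, r_7=3.6235 — all match ✓
Unique over the lattice → pose = (2.5, 4.5, 210°).

(x, y, θ) = (2.5, 4.5, 210°)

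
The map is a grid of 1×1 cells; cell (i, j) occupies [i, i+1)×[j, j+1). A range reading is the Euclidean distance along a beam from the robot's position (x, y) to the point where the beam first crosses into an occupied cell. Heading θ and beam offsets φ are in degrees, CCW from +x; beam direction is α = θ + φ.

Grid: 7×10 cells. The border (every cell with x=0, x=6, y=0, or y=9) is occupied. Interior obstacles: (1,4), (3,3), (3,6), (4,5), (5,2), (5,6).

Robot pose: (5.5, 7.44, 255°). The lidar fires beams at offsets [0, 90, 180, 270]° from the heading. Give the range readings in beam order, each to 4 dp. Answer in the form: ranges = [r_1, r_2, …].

ranges = [0.4555, 0.5176, 1.6150, 4.6587]

beam 1: φ=0°, α=255°
  cosα=-0.2588 sinα=-0.9659 | (5,7) | tMaxX 1.9319 tMaxY 0.4555 | tΔX 3.8637 tΔY 1.0353
    t=0.4555 [y] (5,6) — stop
  → r_1 = 0.4555
beam 2: φ=90°, α=345°
  cosα=0.9659 sinα=-0.2588 | (5,7) | tMaxX 0.5176 tMaxY 1.7000 | tΔX 1.0353 tΔY 3.8637
    t=0.5176 [x] (6,7) — stop
  → r_2 = 0.5176
beam 3: φ=180°, α=75°
  cosα=0.2588 sinα=0.9659 | (5,7) | tMaxX 1.9319 tMaxY 0.5798 | tΔX 3.8637 tΔY 1.0353
    t=0.5798 [y] (5,8)
    t=1.6150 [y] (5,9) — stop
  → r_3 = 1.6150
beam 4: φ=270°, α=165°
  cosα=-0.9659 sinα=0.2588 | (5,7) | tMaxX 0.5176 tMaxY 2.1637 | tΔX 1.0353 tΔY 3.8637
    t=0.5176 [x] (4,7)
    t=1.5529 [x] (3,7)
    t=2.1637 [y] (3,8)
    t=2.5882 [x] (2,8)
    t=3.6235 [x] (1,8)
    t=4.6587 [x] (0,8) — stop
  → r_4 = 4.6587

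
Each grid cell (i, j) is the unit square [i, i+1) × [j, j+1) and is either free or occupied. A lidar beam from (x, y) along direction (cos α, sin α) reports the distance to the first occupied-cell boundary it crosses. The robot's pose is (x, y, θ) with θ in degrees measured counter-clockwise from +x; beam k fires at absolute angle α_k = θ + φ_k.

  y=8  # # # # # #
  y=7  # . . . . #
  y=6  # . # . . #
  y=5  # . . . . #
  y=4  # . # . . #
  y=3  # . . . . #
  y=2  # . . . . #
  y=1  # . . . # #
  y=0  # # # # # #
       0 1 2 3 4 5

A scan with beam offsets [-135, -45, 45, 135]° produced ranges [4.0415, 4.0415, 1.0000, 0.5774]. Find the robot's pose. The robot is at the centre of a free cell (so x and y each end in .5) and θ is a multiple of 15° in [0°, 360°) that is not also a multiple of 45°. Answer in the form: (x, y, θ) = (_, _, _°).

The pose lattice has 25·16 = 400 candidates. Test each by forward raycasting.
  (4.5, 6.5, 285°): beam 1 = 3.0000 ≠ 4.0415 ✗
  (1.5, 5.5, 105°): beam 1 = 1.0000 ≠ 4.0415 ✗
  (4.5, 5.5, 255°): beam 1 = 2.8868 ≠ 4.0415 ✗
  (1.5, 4.5, 300°): beam 1 = 0.5176 ≠ 4.0415 ✗
  (3.5, 5.5, 15°): beam 1 = 1.0000 ≠ 4.0415 ✗
  …
  (4.5, 4.5, 255°): r_1=4.0415, r_2=4.0415, r_3=1.0000, r_4=0.5774 — all match ✓
No second candidate reproduces the full scan.

(x, y, θ) = (4.5, 4.5, 255°)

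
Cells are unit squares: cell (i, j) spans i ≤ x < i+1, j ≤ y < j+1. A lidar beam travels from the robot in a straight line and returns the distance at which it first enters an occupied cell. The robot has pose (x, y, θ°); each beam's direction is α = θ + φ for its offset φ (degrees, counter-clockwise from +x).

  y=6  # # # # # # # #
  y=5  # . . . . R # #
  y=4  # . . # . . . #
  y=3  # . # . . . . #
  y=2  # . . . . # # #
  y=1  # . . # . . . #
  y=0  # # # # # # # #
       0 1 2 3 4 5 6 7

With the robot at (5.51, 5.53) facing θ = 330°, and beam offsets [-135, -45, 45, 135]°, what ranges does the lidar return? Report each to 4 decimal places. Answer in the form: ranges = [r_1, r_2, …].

beam 1: φ=-135°, α=195°
  d=(-0.9659,-0.2588)  start (5,5)  tX=0.5280 tY=2.0478  stride 1/|dx|=1.0353 1/|dy|=3.8637
    cross x-line → (4,5), t=0.5280
    cross x-line → (3,5), t=1.5633
    cross y-line → (3,4), t=2.0478 (wall)
  → r_1 = 2.0478
beam 2: φ=-45°, α=285°
  d=(0.2588,-0.9659)  start (5,5)  tX=1.8932 tY=0.5487  stride 1/|dx|=3.8637 1/|dy|=1.0353
    cross y-line → (5,4), t=0.5487
    cross y-line → (5,3), t=1.5840
    cross x-line → (6,3), t=1.8932
    cross y-line → (6,2), t=2.6192 (wall)
  → r_2 = 2.6192
beam 3: φ=45°, α=15°
  d=(0.9659,0.2588)  start (5,5)  tX=0.5073 tY=1.8159  stride 1/|dx|=1.0353 1/|dy|=3.8637
    cross x-line → (6,5), t=0.5073 (wall)
  → r_3 = 0.5073
beam 4: φ=135°, α=105°
  d=(-0.2588,0.9659)  start (5,5)  tX=1.9705 tY=0.4866  stride 1/|dx|=3.8637 1/|dy|=1.0353
    cross y-line → (5,6), t=0.4866 (wall)
  → r_4 = 0.4866

ranges = [2.0478, 2.6192, 0.5073, 0.4866]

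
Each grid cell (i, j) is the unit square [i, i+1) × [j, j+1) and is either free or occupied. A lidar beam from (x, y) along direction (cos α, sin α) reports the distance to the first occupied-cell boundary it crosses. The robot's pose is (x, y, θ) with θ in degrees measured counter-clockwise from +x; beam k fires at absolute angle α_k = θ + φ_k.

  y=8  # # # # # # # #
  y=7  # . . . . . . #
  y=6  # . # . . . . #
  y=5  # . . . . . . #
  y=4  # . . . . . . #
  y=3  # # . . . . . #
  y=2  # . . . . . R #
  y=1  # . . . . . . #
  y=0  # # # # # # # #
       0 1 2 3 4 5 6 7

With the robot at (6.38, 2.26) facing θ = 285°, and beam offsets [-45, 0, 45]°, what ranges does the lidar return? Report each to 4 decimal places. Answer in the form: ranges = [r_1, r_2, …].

beam 1: φ=-45°, α=240°
  direction (-0.5000, -0.8660); cell (6,2); t to first gridline: x 0.7600, y 0.3002 (then +2.0000 / +1.1547)
    (6,1) via y @ 0.3002
    (5,1) via x @ 0.7600
    (5,0) via y @ 1.4549  # hit
  → r_1 = 1.4549
beam 2: φ=0°, α=285°
  direction (0.2588, -0.9659); cell (6,2); t to first gridline: x 2.3955, y 0.2692 (then +3.8637 / +1.0353)
    (6,1) via y @ 0.2692
    (6,0) via y @ 1.3044  # hit
  → r_2 = 1.3044
beam 3: φ=45°, α=330°
  direction (0.8660, -0.5000); cell (6,2); t to first gridline: x 0.7159, y 0.5200 (then +1.1547 / +2.0000)
    (6,1) via y @ 0.5200
    (7,1) via x @ 0.7159  # hit
  → r_3 = 0.7159

ranges = [1.4549, 1.3044, 0.7159]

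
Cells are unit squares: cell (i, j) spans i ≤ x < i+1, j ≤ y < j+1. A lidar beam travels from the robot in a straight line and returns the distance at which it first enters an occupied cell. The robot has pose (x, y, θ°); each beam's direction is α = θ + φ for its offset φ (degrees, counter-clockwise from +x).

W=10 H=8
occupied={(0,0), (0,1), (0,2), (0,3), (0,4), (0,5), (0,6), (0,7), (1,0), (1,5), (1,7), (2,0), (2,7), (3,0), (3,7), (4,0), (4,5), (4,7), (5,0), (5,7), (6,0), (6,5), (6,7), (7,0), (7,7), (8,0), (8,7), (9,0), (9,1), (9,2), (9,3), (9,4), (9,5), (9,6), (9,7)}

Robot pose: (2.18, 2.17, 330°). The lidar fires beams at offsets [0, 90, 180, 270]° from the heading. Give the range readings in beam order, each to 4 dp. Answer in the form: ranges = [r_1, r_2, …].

beam 1: φ=0°, α=330°
  dir = (cos 330°, sin 330°) = (0.8660, -0.5000); from cell (2,2)
  next x-line at t=0.9469, next y-line at t=0.3400; Δt_x=1.1547, Δt_y=2.0000
    y: enter (2,1) at t=0.3400
    x: enter (3,1) at t=0.9469
    x: enter (4,1) at t=2.1016
    y: enter (4,0) at t=2.3400 ← occupied
  → r_1 = 2.3400
beam 2: φ=90°, α=60°
  dir = (cos 60°, sin 60°) = (0.5000, 0.8660); from cell (2,2)
  next x-line at t=1.6400, next y-line at t=0.9584; Δt_x=2.0000, Δt_y=1.1547
    y: enter (2,3) at t=0.9584
    x: enter (3,3) at t=1.6400
    y: enter (3,4) at t=2.1131
    y: enter (3,5) at t=3.2678
    x: enter (4,5) at t=3.6400 ← occupied
  → r_2 = 3.6400
beam 3: φ=180°, α=150°
  dir = (cos 150°, sin 150°) = (-0.8660, 0.5000); from cell (2,2)
  next x-line at t=0.2078, next y-line at t=1.6600; Δt_x=1.1547, Δt_y=2.0000
    x: enter (1,2) at t=0.2078
    x: enter (0,2) at t=1.3625 ← occupied
  → r_3 = 1.3625
beam 4: φ=270°, α=240°
  dir = (cos 240°, sin 240°) = (-0.5000, -0.8660); from cell (2,2)
  next x-line at t=0.3600, next y-line at t=0.1963; Δt_x=2.0000, Δt_y=1.1547
    y: enter (2,1) at t=0.1963
    x: enter (1,1) at t=0.3600
    y: enter (1,0) at t=1.3510 ← occupied
  → r_4 = 1.3510

ranges = [2.3400, 3.6400, 1.3625, 1.3510]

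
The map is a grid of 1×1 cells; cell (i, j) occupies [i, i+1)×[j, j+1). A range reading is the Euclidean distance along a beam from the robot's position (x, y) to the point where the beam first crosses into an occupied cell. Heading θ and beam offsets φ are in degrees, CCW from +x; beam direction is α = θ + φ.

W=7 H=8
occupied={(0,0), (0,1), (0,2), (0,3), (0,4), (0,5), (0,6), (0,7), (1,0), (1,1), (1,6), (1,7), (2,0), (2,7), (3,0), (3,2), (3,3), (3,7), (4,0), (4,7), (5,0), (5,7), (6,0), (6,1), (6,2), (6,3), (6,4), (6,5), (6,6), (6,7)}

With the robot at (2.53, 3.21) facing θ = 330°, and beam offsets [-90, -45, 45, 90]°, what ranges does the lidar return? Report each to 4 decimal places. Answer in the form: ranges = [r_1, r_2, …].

beam 1: φ=-90°, α=240°
  dir = (cos 240°, sin 240°) = (-0.5000, -0.8660); from cell (2,3)
  next x-line at t=1.0600, next y-line at t=0.2425; Δt_x=2.0000, Δt_y=1.1547
    y: enter (2,2) at t=0.2425
    x: enter (1,2) at t=1.0600
    y: enter (1,1) at t=1.3972 ← occupied
  → r_1 = 1.3972
beam 2: φ=-45°, α=285°
  dir = (cos 285°, sin 285°) = (0.2588, -0.9659); from cell (2,3)
  next x-line at t=1.8159, next y-line at t=0.2174; Δt_x=3.8637, Δt_y=1.0353
    y: enter (2,2) at t=0.2174
    y: enter (2,1) at t=1.2527
    x: enter (3,1) at t=1.8159
    y: enter (3,0) at t=2.2880 ← occupied
  → r_2 = 2.2880
beam 3: φ=45°, α=15°
  dir = (cos 15°, sin 15°) = (0.9659, 0.2588); from cell (2,3)
  next x-line at t=0.4866, next y-line at t=3.0523; Δt_x=1.0353, Δt_y=3.8637
    x: enter (3,3) at t=0.4866 ← occupied
  → r_3 = 0.4866
beam 4: φ=90°, α=60°
  dir = (cos 60°, sin 60°) = (0.5000, 0.8660); from cell (2,3)
  next x-line at t=0.9400, next y-line at t=0.9122; Δt_x=2.0000, Δt_y=1.1547
    y: enter (2,4) at t=0.9122
    x: enter (3,4) at t=0.9400
    y: enter (3,5) at t=2.0669
    x: enter (4,5) at t=2.9400
    y: enter (4,6) at t=3.2216
    y: enter (4,7) at t=4.3763 ← occupied
  → r_4 = 4.3763

ranges = [1.3972, 2.2880, 0.4866, 4.3763]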